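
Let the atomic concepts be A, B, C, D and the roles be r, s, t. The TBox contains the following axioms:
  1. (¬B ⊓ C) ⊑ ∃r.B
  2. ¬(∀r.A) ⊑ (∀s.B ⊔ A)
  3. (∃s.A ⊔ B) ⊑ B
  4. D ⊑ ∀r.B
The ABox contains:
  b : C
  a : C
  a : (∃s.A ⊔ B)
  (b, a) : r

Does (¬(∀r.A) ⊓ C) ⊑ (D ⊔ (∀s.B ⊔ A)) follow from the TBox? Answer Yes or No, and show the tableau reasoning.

1. (¬(∀r.A) ⊓ C) ⊑ (D ⊔ (∀s.B ⊔ A))  ⇔  ((∃r.¬A ⊓ C) ⊓ (¬D ⊓ (∃s.¬B ⊓ ¬A))) unsat w.r.t. T
   all branches close; clash {A, ¬A} at x₀
2. Hence (¬(∀r.A) ⊓ C) ⊑ (D ⊔ (∀s.B ⊔ A)): entailed.

Yes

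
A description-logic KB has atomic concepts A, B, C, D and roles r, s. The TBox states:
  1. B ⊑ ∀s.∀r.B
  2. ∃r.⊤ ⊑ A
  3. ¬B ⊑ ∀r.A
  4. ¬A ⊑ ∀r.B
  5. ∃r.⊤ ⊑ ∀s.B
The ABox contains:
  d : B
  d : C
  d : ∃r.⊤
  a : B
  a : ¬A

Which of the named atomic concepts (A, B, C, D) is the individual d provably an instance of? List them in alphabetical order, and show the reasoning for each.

{A, B, C}

1. d : A?  L(d) = {B, C, ∃r.⊤} ∪ {¬A}
   clash {A, ¬A} at d — d ∈ A
2. d : B?  L(d) = {B, C, ∃r.⊤} ∪ {¬B}
   clash {B, ¬B} at d — d ∈ B
3. d : C?  L(d) = {B, C, ∃r.⊤} ∪ {¬C}
   clash {C, ¬C} at d — d ∈ C
4. d : D?  L(d) = {B, C, ∃r.⊤} ∪ {¬D}
   apply at d: B⊑∀s.∀r.B; ∃r.⊤⊑A; ∃r.⊤⊑∀s.B
   open: L(d) ⊇ {A, B, C, ¬D, ∀s.B, …} (+ ∃-successors) — d ∉ D possible
5. Entailed for d: {A, B, C}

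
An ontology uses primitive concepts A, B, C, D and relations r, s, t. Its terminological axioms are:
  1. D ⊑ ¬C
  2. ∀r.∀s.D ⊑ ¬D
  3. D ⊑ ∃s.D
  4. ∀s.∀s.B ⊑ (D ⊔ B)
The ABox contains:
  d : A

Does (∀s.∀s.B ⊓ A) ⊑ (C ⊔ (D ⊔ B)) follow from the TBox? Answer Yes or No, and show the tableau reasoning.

1. (∀s.∀s.B ⊓ A) ⊑ (C ⊔ (D ⊔ B))  ⇔  ((∀s.∀s.B ⊓ A) ⊓ (¬C ⊓ (¬D ⊓ ¬B))) unsat w.r.t. T
   all branches close; clash {B, ¬B} at x₀
2. Hence (∀s.∀s.B ⊓ A) ⊑ (C ⊔ (D ⊔ B)): entailed.

Yes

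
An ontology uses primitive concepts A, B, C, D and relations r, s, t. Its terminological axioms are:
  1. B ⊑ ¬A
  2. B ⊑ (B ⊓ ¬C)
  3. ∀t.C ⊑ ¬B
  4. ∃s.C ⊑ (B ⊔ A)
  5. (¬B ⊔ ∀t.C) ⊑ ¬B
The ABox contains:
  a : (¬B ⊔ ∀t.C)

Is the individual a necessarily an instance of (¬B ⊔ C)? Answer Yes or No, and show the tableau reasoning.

1. a : (¬B ⊔ C)?  L(a) = {(¬B ⊔ ∀t.C)} ∪ {(B ⊓ ¬C)}
   clash {B, ¬B} at a — a ∈ (¬B ⊔ C)
2. Hence a : (¬B ⊔ C): entailed.

Yes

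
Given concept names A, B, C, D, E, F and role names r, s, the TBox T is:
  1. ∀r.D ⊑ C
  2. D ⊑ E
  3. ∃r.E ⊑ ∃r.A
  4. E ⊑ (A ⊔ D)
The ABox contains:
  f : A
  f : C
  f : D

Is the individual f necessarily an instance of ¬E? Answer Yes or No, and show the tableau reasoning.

1. f : ¬E?  L(f) = {A, C, D} ∪ {E}
   apply at f: E⊑(A ⊔ D)
   open: L(f) ⊇ {A, C, D, E, ∀r.¬E} — f ∉ ¬E possible
2. Hence f : ¬E: not entailed.

No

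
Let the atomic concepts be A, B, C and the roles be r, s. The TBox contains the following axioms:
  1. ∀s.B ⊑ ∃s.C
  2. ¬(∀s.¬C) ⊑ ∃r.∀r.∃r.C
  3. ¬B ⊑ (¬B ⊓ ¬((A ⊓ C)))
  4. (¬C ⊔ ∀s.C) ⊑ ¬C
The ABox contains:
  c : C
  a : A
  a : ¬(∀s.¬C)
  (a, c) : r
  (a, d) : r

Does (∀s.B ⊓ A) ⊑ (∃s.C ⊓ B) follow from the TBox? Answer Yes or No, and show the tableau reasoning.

1. (∀s.B ⊓ A) ⊑ (∃s.C ⊓ B)  ⇔  ((∀s.B ⊓ A) ⊓ (∀s.¬C ⊔ ¬B)) unsat w.r.t. T
   apply at x₀: ∀s.B⊑∃s.C
   open: L(x₀) ⊇ {A, ¬B, ¬C, ∀s.B, ∃r.∀r.∃r.C, …} (+ ∃-successors)
2. Hence (∀s.B ⊓ A) ⊑ (∃s.C ⊓ B): not entailed.

No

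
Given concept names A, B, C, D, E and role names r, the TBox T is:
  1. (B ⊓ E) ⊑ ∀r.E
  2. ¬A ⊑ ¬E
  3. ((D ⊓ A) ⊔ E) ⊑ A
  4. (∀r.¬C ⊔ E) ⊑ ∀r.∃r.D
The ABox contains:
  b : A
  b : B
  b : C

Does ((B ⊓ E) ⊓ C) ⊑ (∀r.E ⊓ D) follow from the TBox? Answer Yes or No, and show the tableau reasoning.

1. ((B ⊓ E) ⊓ C) ⊑ (∀r.E ⊓ D)  ⇔  (((B ⊓ E) ⊓ C) ⊓ (∃r.¬E ⊔ ¬D)) unsat w.r.t. T
   apply at x₀: (B ⊓ E)⊑∀r.E
   open: L(x₀) ⊇ {A, B, C, E, ¬D, …}
2. Hence ((B ⊓ E) ⊓ C) ⊑ (∀r.E ⊓ D): not entailed.

No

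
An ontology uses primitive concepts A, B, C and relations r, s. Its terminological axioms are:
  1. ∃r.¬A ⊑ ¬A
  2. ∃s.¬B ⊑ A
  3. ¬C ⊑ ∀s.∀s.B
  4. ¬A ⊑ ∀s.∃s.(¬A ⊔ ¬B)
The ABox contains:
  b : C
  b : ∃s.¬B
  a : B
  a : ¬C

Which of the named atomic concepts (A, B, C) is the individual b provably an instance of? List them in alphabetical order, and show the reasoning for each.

{A, C}

1. b : A?  L(b) = {C, ∃s.¬B} ∪ {¬A}
   clash {A, ¬A} at b — b ∈ A
2. b : B?  L(b) = {C, ∃s.¬B} ∪ {¬B}
   apply at b: ∃s.¬B⊑A
   open: L(b) ⊇ {A, C, ¬B, ∀r.A, ∃s.¬B} (+ ∃-successors) — b ∉ B possible
3. b : C?  L(b) = {C, ∃s.¬B} ∪ {¬C}
   clash {C, ¬C} at b — b ∈ C
4. Entailed for b: {A, C}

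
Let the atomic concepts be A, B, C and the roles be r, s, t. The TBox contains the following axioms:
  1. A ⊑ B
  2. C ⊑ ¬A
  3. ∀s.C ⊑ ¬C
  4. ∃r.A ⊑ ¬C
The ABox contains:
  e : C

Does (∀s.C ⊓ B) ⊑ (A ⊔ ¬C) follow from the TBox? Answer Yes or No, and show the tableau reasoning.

1. (∀s.C ⊓ B) ⊑ (A ⊔ ¬C)  ⇔  ((∀s.C ⊓ B) ⊓ (¬A ⊓ C)) unsat w.r.t. T
   all branches close; clash {C, ¬C} at x₀
2. Hence (∀s.C ⊓ B) ⊑ (A ⊔ ¬C): entailed.

Yes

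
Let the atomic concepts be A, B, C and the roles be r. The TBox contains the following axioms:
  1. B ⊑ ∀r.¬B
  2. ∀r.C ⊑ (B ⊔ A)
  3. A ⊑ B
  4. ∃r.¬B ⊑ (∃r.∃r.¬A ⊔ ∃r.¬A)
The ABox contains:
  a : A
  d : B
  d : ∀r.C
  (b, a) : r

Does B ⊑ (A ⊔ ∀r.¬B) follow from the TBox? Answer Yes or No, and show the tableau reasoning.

Yes

1. B ⊑ (A ⊔ ∀r.¬B)  ⇔  (B ⊓ (¬A ⊓ ∃r.B)) unsat w.r.t. T
   all branches close; clash {B, ¬B} at an ∃-successor
2. Hence B ⊑ (A ⊔ ∀r.¬B): entailed.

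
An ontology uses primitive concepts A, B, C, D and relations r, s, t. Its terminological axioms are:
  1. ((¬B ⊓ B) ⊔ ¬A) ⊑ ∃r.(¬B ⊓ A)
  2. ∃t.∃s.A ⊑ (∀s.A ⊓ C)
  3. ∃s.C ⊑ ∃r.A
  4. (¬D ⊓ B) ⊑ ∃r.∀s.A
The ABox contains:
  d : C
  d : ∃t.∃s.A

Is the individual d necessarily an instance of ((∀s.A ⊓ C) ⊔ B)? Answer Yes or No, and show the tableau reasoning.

Yes

1. d : ((∀s.A ⊓ C) ⊔ B)?  L(d) = {C, ∃t.∃s.A} ∪ {((∃s.¬A ⊔ ¬C) ⊓ ¬B)}
   clash {C, ¬C} at d — d ∈ ((∀s.A ⊓ C) ⊔ B)
2. Hence d : ((∀s.A ⊓ C) ⊔ B): entailed.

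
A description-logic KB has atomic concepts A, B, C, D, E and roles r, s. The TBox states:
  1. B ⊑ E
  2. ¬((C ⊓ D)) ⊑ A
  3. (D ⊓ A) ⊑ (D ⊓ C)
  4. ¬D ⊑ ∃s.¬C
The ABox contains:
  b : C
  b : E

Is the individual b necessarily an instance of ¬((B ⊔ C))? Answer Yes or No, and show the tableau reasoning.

1. b : ¬((B ⊔ C))?  L(b) = {C, E} ∪ {(B ⊔ C)}
   open: L(b) ⊇ {C, D, E, ¬A} — b ∉ ¬((B ⊔ C)) possible
2. Hence b : ¬((B ⊔ C)): not entailed.

No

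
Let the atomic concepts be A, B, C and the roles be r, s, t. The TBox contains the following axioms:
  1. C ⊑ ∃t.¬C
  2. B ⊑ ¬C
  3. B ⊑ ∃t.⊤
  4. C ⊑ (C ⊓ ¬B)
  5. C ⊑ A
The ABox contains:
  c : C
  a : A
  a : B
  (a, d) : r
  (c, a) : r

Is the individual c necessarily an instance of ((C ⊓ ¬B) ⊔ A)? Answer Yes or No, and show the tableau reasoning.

1. c : ((C ⊓ ¬B) ⊔ A)?  L(c) = {C} ∪ {((¬C ⊔ B) ⊓ ¬A)}
   clash {C, ¬C} at c — c ∈ ((C ⊓ ¬B) ⊔ A)
2. Hence c : ((C ⊓ ¬B) ⊔ A): entailed.

Yes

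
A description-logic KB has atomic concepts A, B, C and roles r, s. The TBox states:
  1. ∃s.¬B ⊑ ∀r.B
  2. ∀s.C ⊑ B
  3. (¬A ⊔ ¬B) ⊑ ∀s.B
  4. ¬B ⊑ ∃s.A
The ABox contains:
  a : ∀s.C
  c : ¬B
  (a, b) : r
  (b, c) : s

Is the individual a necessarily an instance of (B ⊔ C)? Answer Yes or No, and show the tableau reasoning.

Yes

1. a : (B ⊔ C)?  L(a) = {∀s.C} ∪ {(¬B ⊓ ¬C)}
   clash {B, ¬B} at a — a ∈ (B ⊔ C)
2. Hence a : (B ⊔ C): entailed.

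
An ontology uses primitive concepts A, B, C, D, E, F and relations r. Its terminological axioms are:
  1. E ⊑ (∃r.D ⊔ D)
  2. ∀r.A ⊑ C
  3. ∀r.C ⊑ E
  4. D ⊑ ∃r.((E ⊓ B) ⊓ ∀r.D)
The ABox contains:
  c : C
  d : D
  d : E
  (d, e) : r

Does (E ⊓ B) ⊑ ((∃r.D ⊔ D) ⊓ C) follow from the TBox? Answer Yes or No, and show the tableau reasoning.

No

1. (E ⊓ B) ⊑ ((∃r.D ⊔ D) ⊓ C)  ⇔  ((E ⊓ B) ⊓ ((∀r.¬D ⊓ ¬D) ⊔ ¬C)) unsat w.r.t. T
   apply at x₀: E⊑(∃r.D ⊔ D)
   open: L(x₀) ⊇ {B, E, ¬C, ¬D, ∃r.D, …} (+ ∃-successors)
2. Hence (E ⊓ B) ⊑ ((∃r.D ⊔ D) ⊓ C): not entailed.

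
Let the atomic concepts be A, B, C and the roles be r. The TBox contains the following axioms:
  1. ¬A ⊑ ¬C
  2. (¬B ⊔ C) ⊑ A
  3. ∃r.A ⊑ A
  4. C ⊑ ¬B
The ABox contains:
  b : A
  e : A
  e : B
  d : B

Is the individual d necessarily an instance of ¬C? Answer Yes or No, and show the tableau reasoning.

Yes

1. d : ¬C?  L(d) = {B} ∪ {C}
   clash {C, ¬C} at d — d ∈ ¬C
2. Hence d : ¬C: entailed.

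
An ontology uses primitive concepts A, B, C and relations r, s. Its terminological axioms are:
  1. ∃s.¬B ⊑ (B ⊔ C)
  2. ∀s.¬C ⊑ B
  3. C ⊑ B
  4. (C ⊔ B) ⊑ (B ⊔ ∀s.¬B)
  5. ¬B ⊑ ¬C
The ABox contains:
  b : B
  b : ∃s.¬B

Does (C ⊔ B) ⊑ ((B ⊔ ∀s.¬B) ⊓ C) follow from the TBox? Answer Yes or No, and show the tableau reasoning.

No

1. (C ⊔ B) ⊑ ((B ⊔ ∀s.¬B) ⊓ C)  ⇔  ((C ⊔ B) ⊓ ((¬B ⊓ ∃s.B) ⊔ ¬C)) unsat w.r.t. T
   apply at x₀: (C ⊔ B)⊑(B ⊔ ∀s.¬B)
   open: L(x₀) ⊇ {B, ¬C, ∀s.B}
2. Hence (C ⊔ B) ⊑ ((B ⊔ ∀s.¬B) ⊓ C): not entailed.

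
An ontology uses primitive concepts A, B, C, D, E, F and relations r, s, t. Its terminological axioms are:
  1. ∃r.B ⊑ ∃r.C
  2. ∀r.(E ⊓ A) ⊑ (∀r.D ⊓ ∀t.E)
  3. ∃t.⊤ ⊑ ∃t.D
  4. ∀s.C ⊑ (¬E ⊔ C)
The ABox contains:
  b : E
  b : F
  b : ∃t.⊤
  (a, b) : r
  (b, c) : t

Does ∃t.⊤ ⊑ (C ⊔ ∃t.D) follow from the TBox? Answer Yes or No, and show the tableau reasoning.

1. ∃t.⊤ ⊑ (C ⊔ ∃t.D)  ⇔  (∃t.⊤ ⊓ (¬C ⊓ ∀t.¬D)) unsat w.r.t. T
   all branches close; clash {C, ¬C} at x₀
2. Hence ∃t.⊤ ⊑ (C ⊔ ∃t.D): entailed.

Yes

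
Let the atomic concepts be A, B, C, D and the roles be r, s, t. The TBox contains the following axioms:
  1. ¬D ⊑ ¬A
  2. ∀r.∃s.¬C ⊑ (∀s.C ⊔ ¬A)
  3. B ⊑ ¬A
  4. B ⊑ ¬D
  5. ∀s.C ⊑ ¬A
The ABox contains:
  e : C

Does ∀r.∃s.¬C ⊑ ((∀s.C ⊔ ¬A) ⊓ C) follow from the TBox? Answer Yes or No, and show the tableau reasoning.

1. ∀r.∃s.¬C ⊑ ((∀s.C ⊔ ¬A) ⊓ C)  ⇔  (∀r.∃s.¬C ⊓ ((∃s.¬C ⊓ A) ⊔ ¬C)) unsat w.r.t. T
   apply at x₀: ∀r.∃s.¬C⊑(∀s.C ⊔ ¬A)
   open: L(x₀) ⊇ {D, ¬A, ¬B, ¬C, ∀r.∃s.¬C, …}
2. Hence ∀r.∃s.¬C ⊑ ((∀s.C ⊔ ¬A) ⊓ C): not entailed.

No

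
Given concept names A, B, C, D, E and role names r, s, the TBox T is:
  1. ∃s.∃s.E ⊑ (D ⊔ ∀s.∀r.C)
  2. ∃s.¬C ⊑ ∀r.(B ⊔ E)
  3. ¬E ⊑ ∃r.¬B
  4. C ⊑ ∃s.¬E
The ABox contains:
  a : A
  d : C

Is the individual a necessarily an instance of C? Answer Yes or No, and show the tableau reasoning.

No

1. a : C?  L(a) = {A} ∪ {¬C}
   open: L(a) ⊇ {A, E, ¬C, ∀s.C, ∀s.∀s.¬E} — a ∉ C possible
2. Hence a : C: not entailed.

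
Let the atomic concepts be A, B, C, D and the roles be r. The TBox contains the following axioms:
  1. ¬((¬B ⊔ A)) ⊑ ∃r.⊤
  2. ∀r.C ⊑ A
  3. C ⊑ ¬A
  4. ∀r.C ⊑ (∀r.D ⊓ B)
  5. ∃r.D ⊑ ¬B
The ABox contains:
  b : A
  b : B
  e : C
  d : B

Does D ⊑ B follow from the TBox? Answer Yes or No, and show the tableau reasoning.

1. D ⊑ B  ⇔  (D ⊓ ¬B) unsat w.r.t. T
   open: L(x₀) ⊇ {D, ¬B, ¬C, ∃r.¬C} (+ ∃-successors)
2. Hence D ⊑ B: not entailed.

No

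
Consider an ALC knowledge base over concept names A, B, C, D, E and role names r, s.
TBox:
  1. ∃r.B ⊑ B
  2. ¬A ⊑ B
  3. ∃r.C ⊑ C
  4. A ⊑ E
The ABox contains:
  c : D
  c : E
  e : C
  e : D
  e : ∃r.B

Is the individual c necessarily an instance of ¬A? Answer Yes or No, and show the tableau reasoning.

1. c : ¬A?  L(c) = {D, E} ∪ {A}
   open: L(c) ⊇ {A, D, E, ∀r.¬B, ∀r.¬C} — c ∉ ¬A possible
2. Hence c : ¬A: not entailed.

No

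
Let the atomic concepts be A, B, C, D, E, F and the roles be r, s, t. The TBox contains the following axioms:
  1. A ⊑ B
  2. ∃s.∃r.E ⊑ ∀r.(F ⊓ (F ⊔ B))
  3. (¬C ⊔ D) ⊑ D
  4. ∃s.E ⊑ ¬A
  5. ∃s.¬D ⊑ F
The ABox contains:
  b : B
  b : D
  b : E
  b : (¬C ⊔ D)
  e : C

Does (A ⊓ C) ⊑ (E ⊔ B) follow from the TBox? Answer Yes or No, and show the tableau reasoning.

1. (A ⊓ C) ⊑ (E ⊔ B)  ⇔  ((A ⊓ C) ⊓ (¬E ⊓ ¬B)) unsat w.r.t. T
   all branches close; clash {B, ¬B} at x₀
2. Hence (A ⊓ C) ⊑ (E ⊔ B): entailed.

Yes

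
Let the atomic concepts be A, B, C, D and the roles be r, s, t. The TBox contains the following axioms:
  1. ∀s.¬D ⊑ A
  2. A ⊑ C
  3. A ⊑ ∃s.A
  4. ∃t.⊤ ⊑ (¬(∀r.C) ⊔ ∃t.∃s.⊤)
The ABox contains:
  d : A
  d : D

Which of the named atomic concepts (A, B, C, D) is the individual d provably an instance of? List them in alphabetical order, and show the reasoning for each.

{A, C, D}

1. d : A?  L(d) = {A, D} ∪ {¬A}
   clash {A, ¬A} at d — d ∈ A
2. d : B?  L(d) = {A, D} ∪ {¬B}
   apply at d: A⊑C; A⊑∃s.A
   open: L(d) ⊇ {A, C, D, ¬B, ∀t.⊥, …} (+ ∃-successors) — d ∉ B possible
3. d : C?  L(d) = {A, D} ∪ {¬C}
   clash {C, ¬C} at d — d ∈ C
4. d : D?  L(d) = {A, D} ∪ {¬D}
   clash {D, ¬D} at d — d ∈ D
5. Entailed for d: {A, C, D}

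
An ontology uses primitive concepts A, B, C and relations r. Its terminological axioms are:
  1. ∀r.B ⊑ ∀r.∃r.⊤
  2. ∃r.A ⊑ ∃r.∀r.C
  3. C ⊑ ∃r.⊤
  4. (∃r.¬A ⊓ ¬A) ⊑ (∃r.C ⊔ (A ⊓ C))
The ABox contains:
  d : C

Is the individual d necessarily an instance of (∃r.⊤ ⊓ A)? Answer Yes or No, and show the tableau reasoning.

1. d : (∃r.⊤ ⊓ A)?  L(d) = {C} ∪ {(∀r.⊥ ⊔ ¬A)}
   apply at d: C⊑∃r.⊤
   open: L(d) ⊇ {C, ¬A, ∀r.A, ∃r.¬B, ∃r.∀r.C, …} (+ ∃-successors) — d ∉ (∃r.⊤ ⊓ A) possible
2. Hence d : (∃r.⊤ ⊓ A): not entailed.

No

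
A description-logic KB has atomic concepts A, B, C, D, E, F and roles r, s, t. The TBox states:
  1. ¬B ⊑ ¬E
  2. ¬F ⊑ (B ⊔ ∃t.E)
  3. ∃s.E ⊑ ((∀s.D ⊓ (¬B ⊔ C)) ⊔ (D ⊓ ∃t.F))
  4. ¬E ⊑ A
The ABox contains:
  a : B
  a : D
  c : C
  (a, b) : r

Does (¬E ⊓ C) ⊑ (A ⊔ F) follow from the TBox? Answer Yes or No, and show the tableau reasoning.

Yes

1. (¬E ⊓ C) ⊑ (A ⊔ F)  ⇔  ((¬E ⊓ C) ⊓ (¬A ⊓ ¬F)) unsat w.r.t. T
   all branches close; clash {A, ¬A} at x₀
2. Hence (¬E ⊓ C) ⊑ (A ⊔ F): entailed.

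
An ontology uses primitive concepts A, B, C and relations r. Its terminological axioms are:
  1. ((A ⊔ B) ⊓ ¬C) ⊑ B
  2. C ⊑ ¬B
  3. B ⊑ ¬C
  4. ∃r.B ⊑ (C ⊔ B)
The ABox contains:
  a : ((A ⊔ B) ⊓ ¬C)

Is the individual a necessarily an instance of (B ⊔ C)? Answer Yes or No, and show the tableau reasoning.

1. a : (B ⊔ C)?  L(a) = {((A ⊔ B) ⊓ ¬C)} ∪ {(¬B ⊓ ¬C)}
   clash {B, ¬B} at a — a ∈ (B ⊔ C)
2. Hence a : (B ⊔ C): entailed.

Yes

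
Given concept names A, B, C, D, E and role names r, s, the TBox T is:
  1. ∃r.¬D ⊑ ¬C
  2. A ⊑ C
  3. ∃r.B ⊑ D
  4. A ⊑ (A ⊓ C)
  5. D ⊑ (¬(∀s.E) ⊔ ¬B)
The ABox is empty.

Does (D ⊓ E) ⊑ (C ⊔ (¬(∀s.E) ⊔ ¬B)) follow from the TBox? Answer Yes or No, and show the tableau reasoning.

Yes

1. (D ⊓ E) ⊑ (C ⊔ (¬(∀s.E) ⊔ ¬B))  ⇔  ((D ⊓ E) ⊓ (¬C ⊓ (∀s.E ⊓ B))) unsat w.r.t. T
   all branches close; clash {C, ¬C} at x₀
2. Hence (D ⊓ E) ⊑ (C ⊔ (¬(∀s.E) ⊔ ¬B)): entailed.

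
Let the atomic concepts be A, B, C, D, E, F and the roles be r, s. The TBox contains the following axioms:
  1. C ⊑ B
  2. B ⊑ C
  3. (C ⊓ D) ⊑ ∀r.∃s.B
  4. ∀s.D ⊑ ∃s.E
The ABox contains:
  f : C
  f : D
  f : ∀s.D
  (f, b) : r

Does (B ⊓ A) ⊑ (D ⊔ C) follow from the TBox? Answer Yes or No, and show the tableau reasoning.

Yes

1. (B ⊓ A) ⊑ (D ⊔ C)  ⇔  ((B ⊓ A) ⊓ (¬D ⊓ ¬C)) unsat w.r.t. T
   all branches close; clash {C, ¬C} at x₀
2. Hence (B ⊓ A) ⊑ (D ⊔ C): entailed.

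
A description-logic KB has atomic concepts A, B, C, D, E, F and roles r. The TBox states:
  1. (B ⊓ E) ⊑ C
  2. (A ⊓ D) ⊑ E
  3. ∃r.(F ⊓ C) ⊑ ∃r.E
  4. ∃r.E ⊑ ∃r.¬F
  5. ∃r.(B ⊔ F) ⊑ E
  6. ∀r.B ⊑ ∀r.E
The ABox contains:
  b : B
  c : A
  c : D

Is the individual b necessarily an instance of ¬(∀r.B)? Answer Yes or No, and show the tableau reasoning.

No

1. b : ¬(∀r.B)?  L(b) = {B} ∪ {∀r.B}
   apply at b: ∀r.B⊑∀r.E
   open: L(b) ⊇ {B, ¬A, ¬E, ∀r.(¬B ⊓ ¬F), ∀r.(¬F ⊔ ¬C), …} — b ∉ ¬(∀r.B) possible
2. Hence b : ¬(∀r.B): not entailed.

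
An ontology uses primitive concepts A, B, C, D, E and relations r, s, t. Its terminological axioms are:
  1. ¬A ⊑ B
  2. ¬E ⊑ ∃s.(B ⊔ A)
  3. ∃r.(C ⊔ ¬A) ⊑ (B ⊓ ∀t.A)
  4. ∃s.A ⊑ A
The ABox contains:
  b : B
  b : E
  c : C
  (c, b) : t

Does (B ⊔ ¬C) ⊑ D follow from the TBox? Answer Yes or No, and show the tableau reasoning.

1. (B ⊔ ¬C) ⊑ D  ⇔  ((B ⊔ ¬C) ⊓ ¬D) unsat w.r.t. T
   open: L(x₀) ⊇ {A, B, E, ¬D, ∀r.(¬C ⊓ A)}
2. Hence (B ⊔ ¬C) ⊑ D: not entailed.

No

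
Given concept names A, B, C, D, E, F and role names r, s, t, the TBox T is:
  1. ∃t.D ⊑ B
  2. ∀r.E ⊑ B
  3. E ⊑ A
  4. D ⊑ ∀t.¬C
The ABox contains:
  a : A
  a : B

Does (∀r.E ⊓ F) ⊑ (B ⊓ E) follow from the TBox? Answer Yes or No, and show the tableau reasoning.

No

1. (∀r.E ⊓ F) ⊑ (B ⊓ E)  ⇔  ((∀r.E ⊓ F) ⊓ (¬B ⊔ ¬E)) unsat w.r.t. T
   apply at x₀: ∀r.E⊑B
   open: L(x₀) ⊇ {B, F, ¬D, ¬E, ∀r.E, …}
2. Hence (∀r.E ⊓ F) ⊑ (B ⊓ E): not entailed.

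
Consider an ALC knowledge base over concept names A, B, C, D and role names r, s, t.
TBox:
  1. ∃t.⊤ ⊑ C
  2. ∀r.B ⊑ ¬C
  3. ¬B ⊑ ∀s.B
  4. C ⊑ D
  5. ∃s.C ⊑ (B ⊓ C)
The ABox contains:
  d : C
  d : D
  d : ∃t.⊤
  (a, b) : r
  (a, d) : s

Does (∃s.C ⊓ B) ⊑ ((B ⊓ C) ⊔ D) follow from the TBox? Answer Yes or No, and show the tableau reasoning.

1. (∃s.C ⊓ B) ⊑ ((B ⊓ C) ⊔ D)  ⇔  ((∃s.C ⊓ B) ⊓ ((¬B ⊔ ¬C) ⊓ ¬D)) unsat w.r.t. T
   all branches close; clash {C, ¬C} at x₀
2. Hence (∃s.C ⊓ B) ⊑ ((B ⊓ C) ⊔ D): entailed.

Yes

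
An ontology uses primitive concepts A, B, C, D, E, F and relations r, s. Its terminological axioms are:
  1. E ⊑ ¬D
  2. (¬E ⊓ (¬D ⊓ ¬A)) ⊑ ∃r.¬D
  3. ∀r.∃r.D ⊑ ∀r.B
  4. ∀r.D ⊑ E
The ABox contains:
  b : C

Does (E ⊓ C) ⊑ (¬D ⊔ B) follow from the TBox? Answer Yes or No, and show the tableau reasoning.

1. (E ⊓ C) ⊑ (¬D ⊔ B)  ⇔  ((E ⊓ C) ⊓ (D ⊓ ¬B)) unsat w.r.t. T
   all branches close; clash {D, ¬D} at x₀
2. Hence (E ⊓ C) ⊑ (¬D ⊔ B): entailed.

Yes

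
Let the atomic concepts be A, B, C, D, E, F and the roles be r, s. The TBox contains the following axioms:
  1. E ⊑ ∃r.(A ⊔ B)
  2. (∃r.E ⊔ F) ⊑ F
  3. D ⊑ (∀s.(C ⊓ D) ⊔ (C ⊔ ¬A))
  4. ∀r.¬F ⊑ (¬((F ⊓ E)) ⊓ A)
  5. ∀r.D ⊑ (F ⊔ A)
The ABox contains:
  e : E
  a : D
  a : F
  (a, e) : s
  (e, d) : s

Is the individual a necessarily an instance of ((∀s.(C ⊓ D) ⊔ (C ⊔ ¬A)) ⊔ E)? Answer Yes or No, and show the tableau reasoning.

1. a : ((∀s.(C ⊓ D) ⊔ (C ⊔ ¬A)) ⊔ E)?  L(a) = {D, F} ∪ {((∃s.(¬C ⊔ ¬D) ⊓ (¬C ⊓ A)) ⊓ ¬E)}
   clash {A, ¬A} at a — a ∈ ((∀s.(C ⊓ D) ⊔ (C ⊔ ¬A)) ⊔ E)
2. Hence a : ((∀s.(C ⊓ D) ⊔ (C ⊔ ¬A)) ⊔ E): entailed.

Yes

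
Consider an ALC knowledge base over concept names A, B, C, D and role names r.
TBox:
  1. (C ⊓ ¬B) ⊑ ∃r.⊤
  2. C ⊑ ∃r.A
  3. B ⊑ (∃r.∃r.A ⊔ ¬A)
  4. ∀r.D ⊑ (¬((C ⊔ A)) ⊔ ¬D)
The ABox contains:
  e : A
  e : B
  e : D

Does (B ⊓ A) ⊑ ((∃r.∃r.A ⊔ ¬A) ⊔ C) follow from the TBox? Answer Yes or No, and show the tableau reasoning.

Yes

1. (B ⊓ A) ⊑ ((∃r.∃r.A ⊔ ¬A) ⊔ C)  ⇔  ((B ⊓ A) ⊓ ((∀r.∀r.¬A ⊓ A) ⊓ ¬C)) unsat w.r.t. T
   all branches close; clash {A, ¬A} at x₀
2. Hence (B ⊓ A) ⊑ ((∃r.∃r.A ⊔ ¬A) ⊔ C): entailed.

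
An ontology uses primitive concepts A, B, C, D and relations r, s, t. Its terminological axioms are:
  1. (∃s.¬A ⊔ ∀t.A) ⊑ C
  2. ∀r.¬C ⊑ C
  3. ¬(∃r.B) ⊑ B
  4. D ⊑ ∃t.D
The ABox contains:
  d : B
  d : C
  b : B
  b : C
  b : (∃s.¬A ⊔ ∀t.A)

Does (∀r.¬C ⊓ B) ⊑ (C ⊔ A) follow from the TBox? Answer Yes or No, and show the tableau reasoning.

1. (∀r.¬C ⊓ B) ⊑ (C ⊔ A)  ⇔  ((∀r.¬C ⊓ B) ⊓ (¬C ⊓ ¬A)) unsat w.r.t. T
   all branches close; clash {C, ¬C} at x₀
2. Hence (∀r.¬C ⊓ B) ⊑ (C ⊔ A): entailed.

Yes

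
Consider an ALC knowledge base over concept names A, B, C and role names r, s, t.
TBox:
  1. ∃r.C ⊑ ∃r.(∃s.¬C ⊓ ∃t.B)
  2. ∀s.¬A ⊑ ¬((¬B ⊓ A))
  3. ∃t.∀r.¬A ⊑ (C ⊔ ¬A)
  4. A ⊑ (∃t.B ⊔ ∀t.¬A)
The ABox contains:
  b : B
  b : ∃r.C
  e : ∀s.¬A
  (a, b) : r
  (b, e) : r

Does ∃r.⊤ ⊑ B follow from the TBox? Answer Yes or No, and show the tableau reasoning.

1. ∃r.⊤ ⊑ B  ⇔  (∃r.⊤ ⊓ ¬B) unsat w.r.t. T
   open: L(x₀) ⊇ {¬A, ¬B, ∀r.¬C, ∀t.∃r.A, ∃r.⊤, …} (+ ∃-successors)
2. Hence ∃r.⊤ ⊑ B: not entailed.

No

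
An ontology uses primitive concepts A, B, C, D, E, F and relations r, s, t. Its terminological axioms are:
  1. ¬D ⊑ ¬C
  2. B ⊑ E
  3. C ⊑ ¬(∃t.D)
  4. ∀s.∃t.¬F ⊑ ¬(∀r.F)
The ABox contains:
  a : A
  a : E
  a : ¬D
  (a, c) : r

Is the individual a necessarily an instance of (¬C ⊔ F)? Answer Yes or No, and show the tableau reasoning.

1. a : (¬C ⊔ F)?  L(a) = {A, E, ¬D} ∪ {(C ⊓ ¬F)}
   clash {C, ¬C} at a — a ∈ (¬C ⊔ F)
2. Hence a : (¬C ⊔ F): entailed.

Yes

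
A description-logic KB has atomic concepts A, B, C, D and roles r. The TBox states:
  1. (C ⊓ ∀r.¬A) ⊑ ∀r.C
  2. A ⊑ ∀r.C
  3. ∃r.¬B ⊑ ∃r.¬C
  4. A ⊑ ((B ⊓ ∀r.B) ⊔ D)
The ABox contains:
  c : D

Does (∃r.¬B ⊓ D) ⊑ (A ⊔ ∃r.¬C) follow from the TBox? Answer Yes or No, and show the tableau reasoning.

Yes

1. (∃r.¬B ⊓ D) ⊑ (A ⊔ ∃r.¬C)  ⇔  ((∃r.¬B ⊓ D) ⊓ (¬A ⊓ ∀r.C)) unsat w.r.t. T
   all branches close; clash {C, ¬C} at an ∃-successor
2. Hence (∃r.¬B ⊓ D) ⊑ (A ⊔ ∃r.¬C): entailed.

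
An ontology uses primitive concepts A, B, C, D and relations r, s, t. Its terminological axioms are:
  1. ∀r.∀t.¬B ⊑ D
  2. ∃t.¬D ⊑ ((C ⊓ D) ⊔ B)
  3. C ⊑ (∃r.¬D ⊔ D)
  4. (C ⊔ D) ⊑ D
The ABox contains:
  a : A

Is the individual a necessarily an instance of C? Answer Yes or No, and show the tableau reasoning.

No

1. a : C?  L(a) = {A} ∪ {¬C}
   open: L(a) ⊇ {A, ¬C, ¬D, ∀t.D, ∃r.∃t.B} (+ ∃-successors) — a ∉ C possible
2. Hence a : C: not entailed.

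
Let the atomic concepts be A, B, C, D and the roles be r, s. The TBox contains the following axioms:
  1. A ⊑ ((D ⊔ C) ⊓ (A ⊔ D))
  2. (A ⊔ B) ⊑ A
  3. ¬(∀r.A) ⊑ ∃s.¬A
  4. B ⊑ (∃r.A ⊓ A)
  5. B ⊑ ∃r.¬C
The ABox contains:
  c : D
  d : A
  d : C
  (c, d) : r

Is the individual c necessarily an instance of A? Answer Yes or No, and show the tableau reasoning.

No

1. c : A?  L(c) = {D} ∪ {¬A}
   open: L(c) ⊇ {D, ¬A, ¬B, ∀r.A} — c ∉ A possible
2. Hence c : A: not entailed.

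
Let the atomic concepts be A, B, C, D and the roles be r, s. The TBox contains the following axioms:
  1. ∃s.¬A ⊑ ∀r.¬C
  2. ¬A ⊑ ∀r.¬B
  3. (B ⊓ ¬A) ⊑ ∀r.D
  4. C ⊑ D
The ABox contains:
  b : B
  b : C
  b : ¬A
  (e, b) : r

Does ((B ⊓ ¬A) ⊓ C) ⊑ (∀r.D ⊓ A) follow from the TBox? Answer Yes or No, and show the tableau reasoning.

1. ((B ⊓ ¬A) ⊓ C) ⊑ (∀r.D ⊓ A)  ⇔  (((B ⊓ ¬A) ⊓ C) ⊓ (∃r.¬D ⊔ ¬A)) unsat w.r.t. T
   apply at x₀: ¬A⊑∀r.¬B; (B ⊓ ¬A)⊑∀r.D; C⊑D
   open: L(x₀) ⊇ {B, C, D, ¬A, ∀r.D, …}
2. Hence ((B ⊓ ¬A) ⊓ C) ⊑ (∀r.D ⊓ A): not entailed.

No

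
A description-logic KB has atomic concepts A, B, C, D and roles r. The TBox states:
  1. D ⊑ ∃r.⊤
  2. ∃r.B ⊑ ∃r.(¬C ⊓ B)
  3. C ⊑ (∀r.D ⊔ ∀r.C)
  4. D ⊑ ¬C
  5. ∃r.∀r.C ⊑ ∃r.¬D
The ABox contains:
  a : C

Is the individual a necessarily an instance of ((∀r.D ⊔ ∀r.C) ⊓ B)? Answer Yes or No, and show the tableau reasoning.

No

1. a : ((∀r.D ⊔ ∀r.C) ⊓ B)?  L(a) = {C} ∪ {((∃r.¬D ⊓ ∃r.¬C) ⊔ ¬B)}
   apply at a: C⊑(∀r.D ⊔ ∀r.C)
   open: L(a) ⊇ {C, ¬B, ¬D, ∀r.D, ∀r.¬B, …} — a ∉ ((∀r.D ⊔ ∀r.C) ⊓ B) possible
2. Hence a : ((∀r.D ⊔ ∀r.C) ⊓ B): not entailed.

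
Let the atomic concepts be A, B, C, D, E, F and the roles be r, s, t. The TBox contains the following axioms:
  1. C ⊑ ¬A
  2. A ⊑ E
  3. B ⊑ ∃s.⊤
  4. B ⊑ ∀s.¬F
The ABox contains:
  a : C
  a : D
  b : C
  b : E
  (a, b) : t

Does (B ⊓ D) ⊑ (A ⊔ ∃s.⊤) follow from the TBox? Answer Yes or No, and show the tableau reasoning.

Yes

1. (B ⊓ D) ⊑ (A ⊔ ∃s.⊤)  ⇔  ((B ⊓ D) ⊓ (¬A ⊓ ∀s.⊥)) unsat w.r.t. T
   all branches close; clash ⊥ at an ∃-successor
2. Hence (B ⊓ D) ⊑ (A ⊔ ∃s.⊤): entailed.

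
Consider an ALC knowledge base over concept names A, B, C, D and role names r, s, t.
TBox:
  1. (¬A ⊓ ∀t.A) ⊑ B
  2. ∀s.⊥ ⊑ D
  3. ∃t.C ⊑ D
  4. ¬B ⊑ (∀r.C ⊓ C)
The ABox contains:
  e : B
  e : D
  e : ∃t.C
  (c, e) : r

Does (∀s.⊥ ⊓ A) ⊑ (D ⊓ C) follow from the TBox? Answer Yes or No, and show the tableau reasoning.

1. (∀s.⊥ ⊓ A) ⊑ (D ⊓ C)  ⇔  ((∀s.⊥ ⊓ A) ⊓ (¬D ⊔ ¬C)) unsat w.r.t. T
   apply at x₀: ∀s.⊥⊑D
   open: L(x₀) ⊇ {A, B, D, ¬C, ∀s.⊥}
2. Hence (∀s.⊥ ⊓ A) ⊑ (D ⊓ C): not entailed.

No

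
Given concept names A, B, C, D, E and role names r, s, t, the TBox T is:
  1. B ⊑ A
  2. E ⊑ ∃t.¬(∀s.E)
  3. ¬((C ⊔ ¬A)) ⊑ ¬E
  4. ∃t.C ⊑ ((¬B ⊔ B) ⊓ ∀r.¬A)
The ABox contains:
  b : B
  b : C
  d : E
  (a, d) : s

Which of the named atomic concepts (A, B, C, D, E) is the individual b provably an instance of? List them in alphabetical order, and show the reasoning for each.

{A, B, C}

1. b : A?  L(b) = {B, C} ∪ {¬A}
   clash {A, ¬A} at b — b ∈ A
2. b : B?  L(b) = {B, C} ∪ {¬B}
   clash {B, ¬B} at b — b ∈ B
3. b : C?  L(b) = {B, C} ∪ {¬C}
   clash {C, ¬C} at b — b ∈ C
4. b : D?  L(b) = {B, C} ∪ {¬D}
   apply at b: B⊑A
   open: L(b) ⊇ {A, B, C, ¬D, ¬E, …} — b ∉ D possible
5. b : E?  L(b) = {B, C} ∪ {¬E}
   apply at b: B⊑A
   open: L(b) ⊇ {A, B, C, ¬E, ∀t.¬C} — b ∉ E possible
6. Entailed for b: {A, B, C}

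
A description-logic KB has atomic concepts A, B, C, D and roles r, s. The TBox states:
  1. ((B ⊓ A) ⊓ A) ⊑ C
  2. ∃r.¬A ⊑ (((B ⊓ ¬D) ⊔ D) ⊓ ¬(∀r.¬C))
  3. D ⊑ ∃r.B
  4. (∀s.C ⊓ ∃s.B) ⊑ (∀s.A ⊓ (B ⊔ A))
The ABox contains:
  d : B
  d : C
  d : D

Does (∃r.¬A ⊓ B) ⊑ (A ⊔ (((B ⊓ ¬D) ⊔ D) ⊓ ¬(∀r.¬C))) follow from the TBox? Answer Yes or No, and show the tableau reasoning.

1. (∃r.¬A ⊓ B) ⊑ (A ⊔ (((B ⊓ ¬D) ⊔ D) ⊓ ¬(∀r.¬C)))  ⇔  ((∃r.¬A ⊓ B) ⊓ (¬A ⊓ (((¬B ⊔ D) ⊓ ¬D) ⊔ ∀r.¬C))) unsat w.r.t. T
   all branches close; clash {C, ¬C} at an ∃-successor
2. Hence (∃r.¬A ⊓ B) ⊑ (A ⊔ (((B ⊓ ¬D) ⊔ D) ⊓ ¬(∀r.¬C))): entailed.

Yes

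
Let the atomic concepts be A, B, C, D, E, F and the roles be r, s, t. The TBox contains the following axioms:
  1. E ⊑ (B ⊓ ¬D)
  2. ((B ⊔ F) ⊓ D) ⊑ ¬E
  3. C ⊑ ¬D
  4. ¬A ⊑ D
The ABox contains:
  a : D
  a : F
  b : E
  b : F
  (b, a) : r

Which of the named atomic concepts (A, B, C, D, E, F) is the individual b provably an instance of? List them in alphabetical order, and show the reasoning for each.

1. b : A?  L(b) = {E, F} ∪ {¬A}
   clash {D, ¬D} at b — b ∈ A
2. b : B?  L(b) = {E, F} ∪ {¬B}
   clash {D, ¬D} at b — b ∈ B
3. b : C?  L(b) = {E, F} ∪ {¬C}
   apply at b: E⊑(B ⊓ ¬D)
   open: L(b) ⊇ {A, B, E, F, ¬C, …} — b ∉ C possible
4. b : D?  L(b) = {E, F} ∪ {¬D}
   apply at b: E⊑(B ⊓ ¬D)
   open: L(b) ⊇ {A, B, E, F, ¬D} — b ∉ D possible
5. b : E?  L(b) = {E, F} ∪ {¬E}
   clash {E, ¬E} at b — b ∈ E
6. b : F?  L(b) = {E, F} ∪ {¬F}
   clash {F, ¬F} at b — b ∈ F
7. Entailed for b: {A, B, E, F}

{A, B, E, F}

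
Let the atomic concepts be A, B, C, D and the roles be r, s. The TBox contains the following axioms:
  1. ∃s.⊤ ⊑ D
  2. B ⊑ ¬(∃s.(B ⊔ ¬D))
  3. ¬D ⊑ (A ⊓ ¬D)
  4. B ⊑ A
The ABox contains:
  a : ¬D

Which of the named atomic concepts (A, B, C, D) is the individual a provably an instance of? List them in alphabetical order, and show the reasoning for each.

1. a : A?  L(a) = {¬D} ∪ {¬A}
   clash {A, ¬A} at a — a ∈ A
2. a : B?  L(a) = {¬D} ∪ {¬B}
   apply at a: ¬D⊑(A ⊓ ¬D)
   open: L(a) ⊇ {A, ¬B, ¬D, ∀s.⊥} — a ∉ B possible
3. a : C?  L(a) = {¬D} ∪ {¬C}
   apply at a: ¬D⊑(A ⊓ ¬D)
   open: L(a) ⊇ {A, ¬B, ¬C, ¬D, ∀s.⊥} — a ∉ C possible
4. a : D?  L(a) = {¬D} ∪ {¬D}
   apply at a: ¬D⊑(A ⊓ ¬D)
   open: L(a) ⊇ {A, ¬B, ¬D, ∀s.⊥} — a ∉ D possible
5. Entailed for a: {A}

{A}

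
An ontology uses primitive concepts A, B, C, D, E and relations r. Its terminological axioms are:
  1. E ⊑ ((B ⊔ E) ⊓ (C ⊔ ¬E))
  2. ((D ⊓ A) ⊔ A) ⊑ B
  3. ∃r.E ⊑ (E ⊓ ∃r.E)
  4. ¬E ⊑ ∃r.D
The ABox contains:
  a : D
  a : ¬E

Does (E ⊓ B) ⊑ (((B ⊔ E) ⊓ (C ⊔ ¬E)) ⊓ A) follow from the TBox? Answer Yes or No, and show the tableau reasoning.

No

1. (E ⊓ B) ⊑ (((B ⊔ E) ⊓ (C ⊔ ¬E)) ⊓ A)  ⇔  ((E ⊓ B) ⊓ (((¬B ⊓ ¬E) ⊔ (¬C ⊓ E)) ⊔ ¬A)) unsat w.r.t. T
   apply at x₀: E⊑((B ⊔ E) ⊓ (C ⊔ ¬E))
   open: L(x₀) ⊇ {B, C, E, ¬A, ∀r.¬E}
2. Hence (E ⊓ B) ⊑ (((B ⊔ E) ⊓ (C ⊔ ¬E)) ⊓ A): not entailed.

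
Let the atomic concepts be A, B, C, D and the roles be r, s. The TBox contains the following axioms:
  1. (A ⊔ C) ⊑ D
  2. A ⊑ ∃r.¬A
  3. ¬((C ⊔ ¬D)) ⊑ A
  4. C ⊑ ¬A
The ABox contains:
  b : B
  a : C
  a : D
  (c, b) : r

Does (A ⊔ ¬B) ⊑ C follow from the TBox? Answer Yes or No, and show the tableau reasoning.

No

1. (A ⊔ ¬B) ⊑ C  ⇔  ((A ⊔ ¬B) ⊓ ¬C) unsat w.r.t. T
   open: L(x₀) ⊇ {A, D, ¬C, ∃r.¬A} (+ ∃-successors)
2. Hence (A ⊔ ¬B) ⊑ C: not entailed.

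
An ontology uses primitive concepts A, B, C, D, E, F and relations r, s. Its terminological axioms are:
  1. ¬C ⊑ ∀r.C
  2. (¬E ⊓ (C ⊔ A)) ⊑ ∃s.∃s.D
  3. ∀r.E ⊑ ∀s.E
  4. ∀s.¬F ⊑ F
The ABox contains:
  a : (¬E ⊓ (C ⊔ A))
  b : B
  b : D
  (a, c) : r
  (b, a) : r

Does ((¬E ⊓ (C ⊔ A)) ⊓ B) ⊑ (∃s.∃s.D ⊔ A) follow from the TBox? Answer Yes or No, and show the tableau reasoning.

Yes

1. ((¬E ⊓ (C ⊔ A)) ⊓ B) ⊑ (∃s.∃s.D ⊔ A)  ⇔  (((¬E ⊓ (C ⊔ A)) ⊓ B) ⊓ (∀s.∀s.¬D ⊓ ¬A)) unsat w.r.t. T
   all branches close; clash {A, ¬A} at x₀
2. Hence ((¬E ⊓ (C ⊔ A)) ⊓ B) ⊑ (∃s.∃s.D ⊔ A): entailed.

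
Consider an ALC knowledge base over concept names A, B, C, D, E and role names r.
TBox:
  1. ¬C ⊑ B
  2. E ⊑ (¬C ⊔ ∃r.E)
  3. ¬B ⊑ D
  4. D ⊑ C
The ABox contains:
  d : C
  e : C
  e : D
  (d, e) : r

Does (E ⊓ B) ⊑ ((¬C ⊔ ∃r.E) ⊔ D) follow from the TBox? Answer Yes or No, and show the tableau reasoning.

1. (E ⊓ B) ⊑ ((¬C ⊔ ∃r.E) ⊔ D)  ⇔  ((E ⊓ B) ⊓ ((C ⊓ ∀r.¬E) ⊓ ¬D)) unsat w.r.t. T
   all branches close; clash {E, ¬E} at an ∃-successor
2. Hence (E ⊓ B) ⊑ ((¬C ⊔ ∃r.E) ⊔ D): entailed.

Yes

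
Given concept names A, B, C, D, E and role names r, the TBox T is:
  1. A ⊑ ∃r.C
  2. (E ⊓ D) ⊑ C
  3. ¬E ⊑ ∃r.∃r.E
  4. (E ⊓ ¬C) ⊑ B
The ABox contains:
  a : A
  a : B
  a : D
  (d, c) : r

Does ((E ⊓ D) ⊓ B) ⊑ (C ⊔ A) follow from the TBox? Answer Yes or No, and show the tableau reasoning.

Yes

1. ((E ⊓ D) ⊓ B) ⊑ (C ⊔ A)  ⇔  (((E ⊓ D) ⊓ B) ⊓ (¬C ⊓ ¬A)) unsat w.r.t. T
   all branches close; clash {C, ¬C} at x₀
2. Hence ((E ⊓ D) ⊓ B) ⊑ (C ⊔ A): entailed.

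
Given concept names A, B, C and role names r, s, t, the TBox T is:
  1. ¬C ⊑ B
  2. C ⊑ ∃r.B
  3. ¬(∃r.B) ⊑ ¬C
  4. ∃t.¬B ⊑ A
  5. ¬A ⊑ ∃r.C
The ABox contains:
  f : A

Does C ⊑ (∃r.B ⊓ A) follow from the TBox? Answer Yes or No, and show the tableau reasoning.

No

1. C ⊑ (∃r.B ⊓ A)  ⇔  (C ⊓ (∀r.¬B ⊔ ¬A)) unsat w.r.t. T
   apply at x₀: C⊑∃r.B
   open: L(x₀) ⊇ {C, ¬A, ∀t.B, ∃r.B, ∃r.C} (+ ∃-successors)
2. Hence C ⊑ (∃r.B ⊓ A): not entailed.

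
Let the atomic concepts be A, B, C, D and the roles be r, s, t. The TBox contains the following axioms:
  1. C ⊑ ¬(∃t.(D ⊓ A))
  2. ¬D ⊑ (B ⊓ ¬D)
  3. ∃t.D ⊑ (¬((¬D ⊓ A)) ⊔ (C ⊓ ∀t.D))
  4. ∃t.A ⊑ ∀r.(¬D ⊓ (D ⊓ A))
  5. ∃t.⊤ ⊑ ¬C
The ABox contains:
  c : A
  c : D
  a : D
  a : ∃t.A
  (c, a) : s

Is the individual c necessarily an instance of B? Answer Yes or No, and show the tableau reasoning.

1. c : B?  L(c) = {A, D} ∪ {¬B}
   open: L(c) ⊇ {A, D, ¬B, ¬C, ∀t.¬A, …} — c ∉ B possible
2. Hence c : B: not entailed.

No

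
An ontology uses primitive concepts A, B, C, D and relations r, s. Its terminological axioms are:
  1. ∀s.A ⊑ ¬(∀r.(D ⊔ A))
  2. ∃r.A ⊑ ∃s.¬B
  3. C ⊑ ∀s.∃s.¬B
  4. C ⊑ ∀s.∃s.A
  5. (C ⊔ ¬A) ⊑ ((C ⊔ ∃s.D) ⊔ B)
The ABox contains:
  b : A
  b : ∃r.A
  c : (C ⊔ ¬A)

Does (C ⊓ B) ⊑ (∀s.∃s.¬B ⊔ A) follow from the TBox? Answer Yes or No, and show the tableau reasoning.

Yes

1. (C ⊓ B) ⊑ (∀s.∃s.¬B ⊔ A)  ⇔  ((C ⊓ B) ⊓ (∃s.∀s.B ⊓ ¬A)) unsat w.r.t. T
   all branches close; clash {B, ¬B} at an ∃-successor
2. Hence (C ⊓ B) ⊑ (∀s.∃s.¬B ⊔ A): entailed.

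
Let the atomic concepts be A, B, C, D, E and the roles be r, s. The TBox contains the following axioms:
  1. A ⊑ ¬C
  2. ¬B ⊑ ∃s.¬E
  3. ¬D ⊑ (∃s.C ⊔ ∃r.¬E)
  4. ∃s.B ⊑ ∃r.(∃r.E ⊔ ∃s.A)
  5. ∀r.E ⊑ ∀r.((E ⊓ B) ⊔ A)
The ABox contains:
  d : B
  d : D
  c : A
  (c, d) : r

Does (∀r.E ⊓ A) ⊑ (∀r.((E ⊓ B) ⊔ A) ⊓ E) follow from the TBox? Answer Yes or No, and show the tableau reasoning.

No

1. (∀r.E ⊓ A) ⊑ (∀r.((E ⊓ B) ⊔ A) ⊓ E)  ⇔  ((∀r.E ⊓ A) ⊓ (∃r.((¬E ⊔ ¬B) ⊓ ¬A) ⊔ ¬E)) unsat w.r.t. T
   apply at x₀: A⊑¬C; ∀r.E⊑∀r.((E ⊓ B) ⊔ A)
   open: L(x₀) ⊇ {A, B, D, ¬C, ¬E, …}
2. Hence (∀r.E ⊓ A) ⊑ (∀r.((E ⊓ B) ⊔ A) ⊓ E): not entailed.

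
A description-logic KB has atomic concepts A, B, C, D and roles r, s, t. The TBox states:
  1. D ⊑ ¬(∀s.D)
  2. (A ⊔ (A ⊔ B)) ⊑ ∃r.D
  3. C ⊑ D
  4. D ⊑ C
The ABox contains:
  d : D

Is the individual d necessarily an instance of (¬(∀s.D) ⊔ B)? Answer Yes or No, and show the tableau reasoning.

Yes

1. d : (¬(∀s.D) ⊔ B)?  L(d) = {D} ∪ {(∀s.D ⊓ ¬B)}
   clash {D, ¬D} at an ∃-successor — d ∈ (¬(∀s.D) ⊔ B)
2. Hence d : (¬(∀s.D) ⊔ B): entailed.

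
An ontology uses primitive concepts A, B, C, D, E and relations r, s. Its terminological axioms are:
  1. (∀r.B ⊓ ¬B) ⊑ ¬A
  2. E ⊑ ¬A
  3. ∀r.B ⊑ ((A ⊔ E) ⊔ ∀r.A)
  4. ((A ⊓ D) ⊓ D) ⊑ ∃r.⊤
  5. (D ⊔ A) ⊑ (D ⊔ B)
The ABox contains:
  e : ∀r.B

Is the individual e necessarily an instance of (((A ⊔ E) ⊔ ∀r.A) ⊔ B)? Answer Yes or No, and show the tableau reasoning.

Yes

1. e : (((A ⊔ E) ⊔ ∀r.A) ⊔ B)?  L(e) = {∀r.B} ∪ {(((¬A ⊓ ¬E) ⊓ ∃r.¬A) ⊓ ¬B)}
   clash {B, ¬B} at e — e ∈ (((A ⊔ E) ⊔ ∀r.A) ⊔ B)
2. Hence e : (((A ⊔ E) ⊔ ∀r.A) ⊔ B): entailed.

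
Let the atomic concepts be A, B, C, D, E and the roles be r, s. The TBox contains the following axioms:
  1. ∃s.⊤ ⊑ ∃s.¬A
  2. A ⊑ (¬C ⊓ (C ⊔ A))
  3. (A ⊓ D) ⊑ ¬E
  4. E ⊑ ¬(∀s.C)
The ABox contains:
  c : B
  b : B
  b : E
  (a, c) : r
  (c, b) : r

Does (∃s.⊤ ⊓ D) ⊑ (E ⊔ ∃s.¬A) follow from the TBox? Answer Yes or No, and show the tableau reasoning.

1. (∃s.⊤ ⊓ D) ⊑ (E ⊔ ∃s.¬A)  ⇔  ((∃s.⊤ ⊓ D) ⊓ (¬E ⊓ ∀s.A)) unsat w.r.t. T
   all branches close; clash {A, ¬A} at an ∃-successor
2. Hence (∃s.⊤ ⊓ D) ⊑ (E ⊔ ∃s.¬A): entailed.

Yes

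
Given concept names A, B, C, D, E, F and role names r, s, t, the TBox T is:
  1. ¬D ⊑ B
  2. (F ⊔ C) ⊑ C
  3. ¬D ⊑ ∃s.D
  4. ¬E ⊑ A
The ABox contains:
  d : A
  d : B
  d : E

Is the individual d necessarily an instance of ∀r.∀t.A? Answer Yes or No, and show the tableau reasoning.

No

1. d : ∀r.∀t.A?  L(d) = {A, B, E} ∪ {∃r.∃t.¬A}
   open: L(d) ⊇ {A, B, D, E, ¬C, …} (+ ∃-successors) — d ∉ ∀r.∀t.A possible
2. Hence d : ∀r.∀t.A: not entailed.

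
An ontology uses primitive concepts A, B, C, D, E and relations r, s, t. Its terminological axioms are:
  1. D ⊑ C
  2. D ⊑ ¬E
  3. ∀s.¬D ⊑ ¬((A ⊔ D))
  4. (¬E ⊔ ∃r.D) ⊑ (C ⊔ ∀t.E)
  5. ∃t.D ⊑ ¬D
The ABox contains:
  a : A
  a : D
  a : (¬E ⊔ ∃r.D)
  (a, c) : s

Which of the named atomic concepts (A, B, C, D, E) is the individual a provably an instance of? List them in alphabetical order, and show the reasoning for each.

1. a : A?  L(a) = {A, D, (¬E ⊔ ∃r.D)} ∪ {¬A}
   clash {A, ¬A} at a — a ∈ A
2. a : B?  L(a) = {A, D, (¬E ⊔ ∃r.D)} ∪ {¬B}
   apply at a: D⊑C; D⊑¬E; (¬E ⊔ ∃r.D)⊑(C ⊔ ∀t.E)
   open: L(a) ⊇ {A, C, D, ¬B, ¬E, …} (+ ∃-successors) — a ∉ B possible
3. a : C?  L(a) = {A, D, (¬E ⊔ ∃r.D)} ∪ {¬C}
   clash {C, ¬C} at a — a ∈ C
4. a : D?  L(a) = {A, D, (¬E ⊔ ∃r.D)} ∪ {¬D}
   clash {D, ¬D} at a — a ∈ D
5. a : E?  L(a) = {A, D, (¬E ⊔ ∃r.D)} ∪ {¬E}
   apply at a: D⊑C; (¬E ⊔ ∃r.D)⊑(C ⊔ ∀t.E)
   open: L(a) ⊇ {A, C, D, ¬E, ∀t.¬D, …} (+ ∃-successors) — a ∉ E possible
6. Entailed for a: {A, C, D}

{A, C, D}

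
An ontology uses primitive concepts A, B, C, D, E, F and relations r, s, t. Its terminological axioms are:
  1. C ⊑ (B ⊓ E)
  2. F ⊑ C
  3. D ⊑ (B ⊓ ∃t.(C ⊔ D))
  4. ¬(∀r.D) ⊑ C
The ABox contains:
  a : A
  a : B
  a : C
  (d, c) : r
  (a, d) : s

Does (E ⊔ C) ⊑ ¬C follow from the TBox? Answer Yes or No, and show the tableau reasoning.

No

1. (E ⊔ C) ⊑ ¬C  ⇔  ((E ⊔ C) ⊓ C) unsat w.r.t. T
   apply at x₀: C⊑(B ⊓ E)
   open: L(x₀) ⊇ {B, C, E, ¬D}
2. Hence (E ⊔ C) ⊑ ¬C: not entailed.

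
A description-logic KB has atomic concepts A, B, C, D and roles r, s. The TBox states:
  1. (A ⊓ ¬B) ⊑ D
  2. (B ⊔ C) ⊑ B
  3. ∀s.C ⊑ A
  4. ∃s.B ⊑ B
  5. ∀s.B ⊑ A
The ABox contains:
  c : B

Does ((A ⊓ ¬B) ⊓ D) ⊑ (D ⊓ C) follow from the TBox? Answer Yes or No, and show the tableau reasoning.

1. ((A ⊓ ¬B) ⊓ D) ⊑ (D ⊓ C)  ⇔  (((A ⊓ ¬B) ⊓ D) ⊓ (¬D ⊔ ¬C)) unsat w.r.t. T
   open: L(x₀) ⊇ {A, D, ¬B, ¬C, ∀s.¬B}
2. Hence ((A ⊓ ¬B) ⊓ D) ⊑ (D ⊓ C): not entailed.

No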